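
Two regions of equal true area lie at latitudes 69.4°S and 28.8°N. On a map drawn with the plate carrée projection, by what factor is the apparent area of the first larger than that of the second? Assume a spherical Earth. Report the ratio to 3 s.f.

2.49

In the plate carrée (x = Rλ, y = Rφ), meridians are true-scale (h = 1) and parallels are stretched by k = sec φ.
Areal scale at 69.4°: h·k = 1.000 × 2.842 = 2.842.
Areal scale at 28.8°: h·k = 1.000 × 1.141 = 1.141.
Ratio = 2.842/1.141 ≈ 2.49.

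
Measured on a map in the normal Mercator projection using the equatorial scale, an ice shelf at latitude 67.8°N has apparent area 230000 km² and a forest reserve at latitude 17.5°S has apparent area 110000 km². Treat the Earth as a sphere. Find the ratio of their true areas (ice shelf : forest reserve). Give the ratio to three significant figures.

Mercator's areal exaggeration is sec²φ; hence true area = (apparent area) · cos²φ.
True area of ice shelf: 230000 × cos²(67.8°) = 230000 × 0.1428 = 32840 km².
True area of forest reserve: 110000 × cos²(17.5°) = 110000 × 0.9096 = 100100 km².
Ratio = 32840 / 100100 ≈ 0.328.

0.328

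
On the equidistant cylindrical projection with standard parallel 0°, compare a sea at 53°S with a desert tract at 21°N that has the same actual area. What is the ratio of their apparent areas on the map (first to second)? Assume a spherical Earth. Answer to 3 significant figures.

In the plate carrée (x = Rλ, y = Rφ), meridians are true-scale (h = 1) and parallels are stretched by k = sec φ.
Areal scale at 53°: h·k = 1.000 × 1.662 = 1.662.
Areal scale at 21°: h·k = 1.000 × 1.071 = 1.071.
Ratio = 1.662/1.071 ≈ 1.55.

1.55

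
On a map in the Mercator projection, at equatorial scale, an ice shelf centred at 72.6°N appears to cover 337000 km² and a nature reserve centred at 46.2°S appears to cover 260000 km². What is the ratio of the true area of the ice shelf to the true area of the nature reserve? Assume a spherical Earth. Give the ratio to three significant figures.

0.242

Since Mercator area scale is 1/cos²φ, the true area equals the apparent area multiplied by cos²φ.
True area of ice shelf: 337000 × cos²(72.6°) = 337000 × 0.08943 = 30140 km².
True area of nature reserve: 260000 × cos²(46.2°) = 260000 × 0.4791 = 124600 km².
Ratio = 30140 / 124600 ≈ 0.242.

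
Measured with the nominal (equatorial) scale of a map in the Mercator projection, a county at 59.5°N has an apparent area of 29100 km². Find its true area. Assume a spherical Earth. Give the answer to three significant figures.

7500 km²

For Mercator, h = k = sec φ (a conformal cylindrical projection has a single point scale, 1/cos φ).
Areal scale = k² = sec²φ = 1/cos²(59.5°) = 1/0.5075² = 3.882.
True area = apparent / (areal scale) = 29100 / 3.882 ≈ 7500 km².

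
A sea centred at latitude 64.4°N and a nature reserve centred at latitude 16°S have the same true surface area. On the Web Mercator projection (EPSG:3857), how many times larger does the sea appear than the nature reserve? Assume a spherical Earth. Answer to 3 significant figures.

Mercator is conformal with k = sec φ, so areal scale = k² = sec²φ.
At 64.4°: sec²(64.4°) = 1/0.4321² = 5.356.
At 16°: sec²(16°) = 1/0.9613² = 1.082.
Ratio = 5.356/1.082 = cos²(16°)/cos²(64.4°) ≈ 4.95.

4.95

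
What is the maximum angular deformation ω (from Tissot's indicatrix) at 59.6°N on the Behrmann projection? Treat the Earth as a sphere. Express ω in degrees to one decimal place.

The Behrmann projection is cylindrical equal-area with φ₀ = 30°. A cylindrical equal-area projection with standard parallel φ₀ has meridian scale h = cos φ / cos φ₀ and parallel scale k = cos φ₀ / cos φ (so areas are preserved, h·k = 1).
At 59.6°: h = 0.5843, k = 1.711; principal scales a = 1.711, b = 0.5843.
sin(ω/2) = (a − b)/(a + b) = 1.127/2.296 = 0.4909, so ω = 2 arcsin(0.4909) ≈ 58.8°.

58.8°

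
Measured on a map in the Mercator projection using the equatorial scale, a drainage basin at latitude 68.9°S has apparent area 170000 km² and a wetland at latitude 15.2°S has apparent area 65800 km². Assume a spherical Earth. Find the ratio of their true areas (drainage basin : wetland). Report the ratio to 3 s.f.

Since Mercator area scale is 1/cos²φ, the true area equals the apparent area multiplied by cos²φ.
True area of drainage basin: 170000 × cos²(68.9°) = 170000 × 0.1296 = 22030 km².
True area of wetland: 65800 × cos²(15.2°) = 65800 × 0.9313 = 61280 km².
Ratio = 22030 / 61280 ≈ 0.360.

0.360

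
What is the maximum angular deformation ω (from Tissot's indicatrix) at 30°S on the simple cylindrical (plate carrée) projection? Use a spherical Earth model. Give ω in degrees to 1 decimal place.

8.2°

For the equirectangular projection with φ₀ = 0 (plate carrée), h = 1 along meridians and k = sec φ along parallels.
At 30°: h = 1.000, k = 1.155; principal scales a = 1.155, b = 1.000.
sin(ω/2) = (a − b)/(a + b) = 0.1547/2.155 = 0.07180, so ω = 2 arcsin(0.07180) ≈ 8.2°.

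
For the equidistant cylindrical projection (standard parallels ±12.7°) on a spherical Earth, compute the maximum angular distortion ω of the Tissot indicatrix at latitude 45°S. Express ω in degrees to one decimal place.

The equidistant cylindrical projection with φ₀ = 12.7° has h = 1 (meridians true) and k = cos φ₀ / cos φ along parallels.
At 45°: h = 1.000, k = 1.380; principal scales a = 1.380, b = 1.000.
sin(ω/2) = (a − b)/(a + b) = 0.3796/2.380 = 0.1595, so ω = 2 arcsin(0.1595) ≈ 18.4°.

18.4°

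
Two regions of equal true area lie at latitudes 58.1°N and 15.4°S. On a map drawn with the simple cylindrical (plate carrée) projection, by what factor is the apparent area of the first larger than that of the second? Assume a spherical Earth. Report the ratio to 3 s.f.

For the equirectangular projection with φ₀ = 0 (plate carrée), h = 1 along meridians and k = sec φ along parallels.
Areal scale at 58.1°: h·k = 1.000 × 1.892 = 1.892.
Areal scale at 15.4°: h·k = 1.000 × 1.037 = 1.037.
Ratio = 1.892/1.037 ≈ 1.82.

1.82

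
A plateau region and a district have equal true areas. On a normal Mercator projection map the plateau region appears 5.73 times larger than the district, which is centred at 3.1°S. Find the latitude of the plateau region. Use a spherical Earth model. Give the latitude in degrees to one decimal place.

Mercator areal scale is sec²φ, so apparent-area ratio = sec²φ₁ / sec²φ₂ = cos²φ₂ / cos²φ₁.
cos²φ₂ / cos²φ₁ = 5.73  ⇒  cos φ₁ = cos 3.1° / √5.73 = 0.9985/2.394 = 0.4171.
φ₁ = arccos(0.4171) ≈ 65.3°.

65.3°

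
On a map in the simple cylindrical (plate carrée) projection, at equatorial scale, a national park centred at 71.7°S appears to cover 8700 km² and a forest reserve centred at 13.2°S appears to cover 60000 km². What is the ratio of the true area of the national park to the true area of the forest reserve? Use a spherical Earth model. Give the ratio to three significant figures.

Plate carrée has h = 1 and k = sec φ, giving areal scale sec φ; true area = (apparent area) · cos φ.
True area of national park: 8700 × cos(71.7°) = 8700 × 0.3140 = 2732 km².
True area of forest reserve: 60000 × cos(13.2°) = 60000 × 0.9736 = 58410 km².
Ratio = 2732 / 58410 ≈ 0.0468.

0.0468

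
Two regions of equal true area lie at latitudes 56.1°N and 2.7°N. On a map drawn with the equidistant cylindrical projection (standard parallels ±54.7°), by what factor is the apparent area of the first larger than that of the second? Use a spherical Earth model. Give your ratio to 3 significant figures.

In the equirectangular projection with standard parallel φ₀ = 54.7° (x = Rλ cos φ₀, y = Rφ), meridians are true-scale (h = 1) and the parallel scale is k = cos φ₀ / cos φ.
Areal scale at 56.1°: h·k = 1.000 × 1.036 = 1.036.
Areal scale at 2.7°: h·k = 1.000 × 0.5785 = 0.5785.
Ratio = 1.036/0.5785 ≈ 1.79.

1.79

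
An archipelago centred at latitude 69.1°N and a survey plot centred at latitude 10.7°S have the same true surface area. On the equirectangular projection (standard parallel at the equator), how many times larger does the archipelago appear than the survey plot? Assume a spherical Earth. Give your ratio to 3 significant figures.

Plate carrée maps x = Rλ, y = Rφ. The meridian scale is h = 1 and the parallel scale is k = 1/cos φ = sec φ.
Areal scale at 69.1°: h·k = 1.000 × 2.803 = 2.803.
Areal scale at 10.7°: h·k = 1.000 × 1.018 = 1.018.
Ratio = 2.803/1.018 ≈ 2.75.

2.75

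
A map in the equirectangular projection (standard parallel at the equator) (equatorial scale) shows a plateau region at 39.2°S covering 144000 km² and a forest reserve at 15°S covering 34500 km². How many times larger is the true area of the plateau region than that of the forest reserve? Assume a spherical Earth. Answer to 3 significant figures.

On the plate carrée, areal scale = h·k = 1 × sec φ, so true area = apparent × cos φ.
True area of plateau region: 144000 × cos(39.2°) = 144000 × 0.7749 = 111600 km².
True area of forest reserve: 34500 × cos(15°) = 34500 × 0.9659 = 33320 km².
Ratio = 111600 / 33320 ≈ 3.35.

3.35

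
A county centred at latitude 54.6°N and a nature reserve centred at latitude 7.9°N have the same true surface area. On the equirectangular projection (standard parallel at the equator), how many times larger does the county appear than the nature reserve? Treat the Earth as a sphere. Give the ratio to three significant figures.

1.71

For the equirectangular projection with φ₀ = 0 (plate carrée), h = 1 along meridians and k = sec φ along parallels.
Areal scale at 54.6°: h·k = 1.000 × 1.726 = 1.726.
Areal scale at 7.9°: h·k = 1.000 × 1.010 = 1.010.
Ratio = 1.726/1.010 ≈ 1.71.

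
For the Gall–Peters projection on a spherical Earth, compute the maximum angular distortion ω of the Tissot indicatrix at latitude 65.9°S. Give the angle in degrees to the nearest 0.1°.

60.0°

The Gall–Peters projection is cylindrical equal-area with φ₀ = 45°. A cylindrical equal-area projection with standard parallel φ₀ has meridian scale h = cos φ / cos φ₀ and parallel scale k = cos φ₀ / cos φ (so areas are preserved, h·k = 1).
At 65.9°: h = 0.5775, k = 1.732; principal scales a = 1.732, b = 0.5775.
sin(ω/2) = (a − b)/(a + b) = 1.154/2.309 = 0.4998, so ω = 2 arcsin(0.4998) ≈ 60.0°.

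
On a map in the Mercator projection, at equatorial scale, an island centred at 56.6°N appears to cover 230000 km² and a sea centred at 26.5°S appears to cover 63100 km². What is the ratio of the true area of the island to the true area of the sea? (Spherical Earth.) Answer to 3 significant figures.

Mercator's areal exaggeration is sec²φ; hence true area = (apparent area) · cos²φ.
True area of island: 230000 × cos²(56.6°) = 230000 × 0.3030 = 69700 km².
True area of sea: 63100 × cos²(26.5°) = 63100 × 0.8009 = 50540 km².
Ratio = 69700 / 50540 ≈ 1.38.

1.38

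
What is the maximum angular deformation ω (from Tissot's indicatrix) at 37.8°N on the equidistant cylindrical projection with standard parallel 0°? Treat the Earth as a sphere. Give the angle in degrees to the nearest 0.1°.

For the equirectangular projection with φ₀ = 0 (plate carrée), h = 1 along meridians and k = sec φ along parallels.
At 37.8°: h = 1.000, k = 1.266; principal scales a = 1.266, b = 1.000.
sin(ω/2) = (a − b)/(a + b) = 0.2656/2.266 = 0.1172, so ω = 2 arcsin(0.1172) ≈ 13.5°.

13.5°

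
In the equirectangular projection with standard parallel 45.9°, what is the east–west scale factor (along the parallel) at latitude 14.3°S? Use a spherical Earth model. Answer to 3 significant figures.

With standard parallel φ₀ = 45.9°, the equirectangular projection gives x = Rλ cos φ₀, y = Rφ, so h = 1 and k = cos 45.9° / cos φ.
k = cos 45.9° / cos 14.3° = 0.6959/0.9690 = 0.7182.

0.718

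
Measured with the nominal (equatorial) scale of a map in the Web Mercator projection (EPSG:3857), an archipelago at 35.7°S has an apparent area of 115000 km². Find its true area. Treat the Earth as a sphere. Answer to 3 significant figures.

For Mercator, h = k = sec φ (a conformal cylindrical projection has a single point scale, 1/cos φ).
Areal scale = k² = sec²φ = 1/cos²(35.7°) = 1/0.8121² = 1.516.
True area = apparent / (areal scale) = 115000 / 1.516 ≈ 75800 km².

75800 km²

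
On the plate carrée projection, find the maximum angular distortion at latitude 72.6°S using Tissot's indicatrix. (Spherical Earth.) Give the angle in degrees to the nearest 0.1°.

For the equirectangular projection with φ₀ = 0 (plate carrée), h = 1 along meridians and k = sec φ along parallels.
At 72.6°: h = 1.000, k = 3.344; principal scales a = 3.344, b = 1.000.
sin(ω/2) = (a − b)/(a + b) = 2.344/4.344 = 0.5396, so ω = 2 arcsin(0.5396) ≈ 65.3°.

65.3°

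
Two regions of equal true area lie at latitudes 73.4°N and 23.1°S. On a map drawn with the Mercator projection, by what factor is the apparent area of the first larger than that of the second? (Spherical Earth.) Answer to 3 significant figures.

10.4

Mercator areal scale is sec²φ.
At 73.4°: sec²(73.4°) = 1/0.2857² = 12.25.
At 23.1°: sec²(23.1°) = 1/0.9198² = 1.182.
Ratio = 12.25/1.182 = cos²(23.1°)/cos²(73.4°) ≈ 10.4.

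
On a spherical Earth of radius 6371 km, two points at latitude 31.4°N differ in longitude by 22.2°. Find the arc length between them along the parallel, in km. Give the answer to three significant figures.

2110 km

Arc length along a parallel = R cos φ · Δλ (with Δλ in radians).
= 6371 × cos 31.4° × (22.2° × π/180) = 6371 × 0.8536 × 0.3875 ≈ 2110 km.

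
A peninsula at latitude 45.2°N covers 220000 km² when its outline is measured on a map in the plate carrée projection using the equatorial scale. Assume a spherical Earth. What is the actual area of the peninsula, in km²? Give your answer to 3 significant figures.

In the plate carrée (x = Rλ, y = Rφ), meridians are true-scale (h = 1) and parallels are stretched by k = sec φ.
Areal scale = h·k = 1 × sec φ; at 45.2°, h = 1.000, k = 1.419, so h·k = 1.419.
True area = apparent / (areal scale) = 220000 / 1.419 ≈ 155000 km².

155000 km²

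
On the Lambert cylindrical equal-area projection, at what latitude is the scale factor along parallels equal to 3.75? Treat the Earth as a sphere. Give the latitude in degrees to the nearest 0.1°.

The Lambert cylindrical equal-area projection is the cylindrical equal-area projection with its standard parallel at the equator (φ₀ = 0). For cylindrical equal-area with standard parallel φ₀, h = cos φ / cos φ₀ and k = cos φ₀ / cos φ, so h·k = 1.
k = cos φ₀ / cos φ = 3.75  ⇒  cos φ = cos 0° / 3.75 = 0.2667.
φ = arccos(0.2667) ≈ 74.5°.

74.5°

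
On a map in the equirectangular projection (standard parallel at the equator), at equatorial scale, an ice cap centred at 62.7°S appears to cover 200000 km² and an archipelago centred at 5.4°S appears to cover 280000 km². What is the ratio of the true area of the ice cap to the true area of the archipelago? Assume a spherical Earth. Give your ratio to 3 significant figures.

0.329

Plate carrée has h = 1 and k = sec φ, giving areal scale sec φ; true area = (apparent area) · cos φ.
True area of ice cap: 200000 × cos(62.7°) = 200000 × 0.4586 = 91730 km².
True area of archipelago: 280000 × cos(5.4°) = 280000 × 0.9956 = 278800 km².
Ratio = 91730 / 278800 ≈ 0.329.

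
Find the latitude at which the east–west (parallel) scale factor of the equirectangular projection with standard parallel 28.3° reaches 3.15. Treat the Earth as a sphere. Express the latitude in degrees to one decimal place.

73.8°

The equidistant cylindrical projection with φ₀ = 28.3° has h = 1 (meridians true) and k = cos φ₀ / cos φ along parallels.
k = cos φ₀ / cos φ = 3.15  ⇒  cos φ = cos 28.3° / 3.15 = 0.2795.
φ = arccos(0.2795) ≈ 73.8°.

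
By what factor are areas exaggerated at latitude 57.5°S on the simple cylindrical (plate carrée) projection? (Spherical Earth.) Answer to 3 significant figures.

1.86

In the plate carrée (x = Rλ, y = Rφ), meridians are true-scale (h = 1) and parallels are stretched by k = sec φ.
Areal scale = h·k = 1 × sec φ; at 57.5°, h = 1.000, k = 1.861, so h·k = 1.861.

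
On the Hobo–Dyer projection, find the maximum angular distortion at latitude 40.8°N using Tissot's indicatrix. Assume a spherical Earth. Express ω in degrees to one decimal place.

The Hobo–Dyer projection is cylindrical equal-area with φ₀ = 37.5°. For cylindrical equal-area with standard parallel φ₀, h = cos φ / cos φ₀ and k = cos φ₀ / cos φ, so h·k = 1.
At 40.8°: h = 0.9542, k = 1.048; principal scales a = 1.048, b = 0.9542.
sin(ω/2) = (a − b)/(a + b) = 0.09386/2.002 = 0.04688, so ω = 2 arcsin(0.04688) ≈ 5.4°.

5.4°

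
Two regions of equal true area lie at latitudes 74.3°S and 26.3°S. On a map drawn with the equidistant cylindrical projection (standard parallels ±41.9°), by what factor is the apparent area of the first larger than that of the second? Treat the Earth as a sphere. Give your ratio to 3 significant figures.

3.31

With standard parallel φ₀ = 41.9°, the equirectangular projection gives x = Rλ cos φ₀, y = Rφ, so h = 1 and k = cos 41.9° / cos φ.
Areal scale at 74.3°: h·k = 1.000 × 2.751 = 2.751.
Areal scale at 26.3°: h·k = 1.000 × 0.8303 = 0.8303.
Ratio = 2.751/0.8303 ≈ 3.31.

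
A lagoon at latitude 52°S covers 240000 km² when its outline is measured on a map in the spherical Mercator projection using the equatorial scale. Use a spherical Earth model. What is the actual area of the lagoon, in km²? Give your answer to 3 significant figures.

91000 km²

For Mercator, h = k = sec φ (a conformal cylindrical projection has a single point scale, 1/cos φ).
Areal scale = k² = sec²φ = 1/cos²(52°) = 1/0.6157² = 2.638.
True area = apparent / (areal scale) = 240000 / 2.638 ≈ 91000 km².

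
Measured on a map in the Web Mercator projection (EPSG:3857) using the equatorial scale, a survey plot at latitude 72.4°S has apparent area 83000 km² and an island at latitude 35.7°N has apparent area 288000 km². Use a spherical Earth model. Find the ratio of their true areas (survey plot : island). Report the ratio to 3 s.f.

Mercator's areal exaggeration is sec²φ; hence true area = (apparent area) · cos²φ.
True area of survey plot: 83000 × cos²(72.4°) = 83000 × 0.09143 = 7588 km².
True area of island: 288000 × cos²(35.7°) = 288000 × 0.6595 = 189900 km².
Ratio = 7588 / 189900 ≈ 0.0400.

0.0400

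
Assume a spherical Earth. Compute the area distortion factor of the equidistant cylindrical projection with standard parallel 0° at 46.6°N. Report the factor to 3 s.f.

In the plate carrée (x = Rλ, y = Rφ), meridians are true-scale (h = 1) and parallels are stretched by k = sec φ.
Areal scale = h·k = 1 × sec φ; at 46.6°, h = 1.000, k = 1.455, so h·k = 1.455.

1.46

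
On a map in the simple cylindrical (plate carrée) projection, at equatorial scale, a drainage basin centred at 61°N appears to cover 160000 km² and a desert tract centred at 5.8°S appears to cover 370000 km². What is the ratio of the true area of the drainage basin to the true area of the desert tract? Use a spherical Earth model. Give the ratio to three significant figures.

0.211

On the plate carrée, areal scale = h·k = 1 × sec φ, so true area = apparent × cos φ.
True area of drainage basin: 160000 × cos(61°) = 160000 × 0.4848 = 77570 km².
True area of desert tract: 370000 × cos(5.8°) = 370000 × 0.9949 = 368100 km².
Ratio = 77570 / 368100 ≈ 0.211.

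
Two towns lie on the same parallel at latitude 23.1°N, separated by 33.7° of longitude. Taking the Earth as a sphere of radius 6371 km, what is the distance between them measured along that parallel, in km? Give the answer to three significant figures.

Arc length along a parallel = R cos φ · Δλ (with Δλ in radians).
= 6371 × cos 23.1° × (33.7° × π/180) = 6371 × 0.9198 × 0.5882 ≈ 3450 km.

3450 km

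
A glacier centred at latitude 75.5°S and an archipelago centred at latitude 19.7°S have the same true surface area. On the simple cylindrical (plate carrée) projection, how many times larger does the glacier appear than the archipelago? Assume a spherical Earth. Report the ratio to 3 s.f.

In the plate carrée (x = Rλ, y = Rφ), meridians are true-scale (h = 1) and parallels are stretched by k = sec φ.
Areal scale at 75.5°: h·k = 1.000 × 3.994 = 3.994.
Areal scale at 19.7°: h·k = 1.000 × 1.062 = 1.062.
Ratio = 3.994/1.062 ≈ 3.76.

3.76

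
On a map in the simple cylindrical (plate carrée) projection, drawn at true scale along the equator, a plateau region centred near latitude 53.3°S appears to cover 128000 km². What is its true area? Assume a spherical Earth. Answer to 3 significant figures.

76500 km²

For the equirectangular projection with φ₀ = 0 (plate carrée), h = 1 along meridians and k = sec φ along parallels.
Areal scale = h·k = 1 × sec φ; at 53.3°, h = 1.000, k = 1.673, so h·k = 1.673.
True area = apparent / (areal scale) = 128000 / 1.673 ≈ 76500 km².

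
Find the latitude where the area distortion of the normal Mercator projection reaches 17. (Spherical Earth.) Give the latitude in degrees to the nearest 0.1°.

76.0°

Mercator areal scale is sec²φ.
sec²φ = 17  ⇒  cos²φ = 0.05882  ⇒  cos φ = 0.2425.
φ = arccos(0.2425) ≈ 76.0°.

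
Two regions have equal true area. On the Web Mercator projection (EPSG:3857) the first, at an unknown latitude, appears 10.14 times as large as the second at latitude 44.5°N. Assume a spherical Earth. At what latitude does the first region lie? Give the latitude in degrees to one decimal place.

77.1°

For equal true areas on Mercator, apparent areas scale as sec²φ, so the ratio is cos²φ₂ / cos²φ₁.
cos²φ₂ / cos²φ₁ = 10.14  ⇒  cos φ₁ = cos 44.5° / √10.14 = 0.7133/3.184 = 0.2240.
φ₁ = arccos(0.2240) ≈ 77.1°.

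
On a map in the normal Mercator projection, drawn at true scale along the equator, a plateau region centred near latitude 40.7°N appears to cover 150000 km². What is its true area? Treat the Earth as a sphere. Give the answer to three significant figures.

Mercator is conformal, so the point scale is isotropic: h = k = sec φ = 1/cos φ.
Areal scale = k² = sec²φ = 1/cos²(40.7°) = 1/0.7581² = 1.740.
True area = apparent / (areal scale) = 150000 / 1.740 ≈ 86200 km².

86200 km²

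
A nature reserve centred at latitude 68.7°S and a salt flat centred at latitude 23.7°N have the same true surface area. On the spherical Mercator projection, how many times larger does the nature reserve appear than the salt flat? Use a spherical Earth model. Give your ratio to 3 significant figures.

Mercator areal scale is sec²φ.
At 68.7°: sec²(68.7°) = 1/0.3633² = 7.579.
At 23.7°: sec²(23.7°) = 1/0.9157² = 1.193.
Ratio = 7.579/1.193 = cos²(23.7°)/cos²(68.7°) ≈ 6.35.

6.35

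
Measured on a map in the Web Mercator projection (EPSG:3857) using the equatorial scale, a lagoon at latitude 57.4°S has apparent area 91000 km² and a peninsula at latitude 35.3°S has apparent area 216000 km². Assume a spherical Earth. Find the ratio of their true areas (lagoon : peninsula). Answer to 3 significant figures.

0.184

On Mercator the areal scale is sec²φ, so true area = apparent × cos²φ.
True area of lagoon: 91000 × cos²(57.4°) = 91000 × 0.2903 = 26410 km².
True area of peninsula: 216000 × cos²(35.3°) = 216000 × 0.6661 = 143900 km².
Ratio = 26410 / 143900 ≈ 0.184.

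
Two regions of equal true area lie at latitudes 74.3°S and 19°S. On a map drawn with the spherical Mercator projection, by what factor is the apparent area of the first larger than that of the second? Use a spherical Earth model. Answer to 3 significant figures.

12.2

Mercator is conformal with k = sec φ, so areal scale = k² = sec²φ.
At 74.3°: sec²(74.3°) = 1/0.2706² = 13.66.
At 19°: sec²(19°) = 1/0.9455² = 1.119.
Ratio = 13.66/1.119 = cos²(19°)/cos²(74.3°) ≈ 12.2.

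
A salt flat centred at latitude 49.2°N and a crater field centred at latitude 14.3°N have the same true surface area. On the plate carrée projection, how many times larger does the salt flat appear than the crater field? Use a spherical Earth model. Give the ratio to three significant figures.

1.48

In the plate carrée (x = Rλ, y = Rφ), meridians are true-scale (h = 1) and parallels are stretched by k = sec φ.
Areal scale at 49.2°: h·k = 1.000 × 1.530 = 1.530.
Areal scale at 14.3°: h·k = 1.000 × 1.032 = 1.032.
Ratio = 1.530/1.032 ≈ 1.48.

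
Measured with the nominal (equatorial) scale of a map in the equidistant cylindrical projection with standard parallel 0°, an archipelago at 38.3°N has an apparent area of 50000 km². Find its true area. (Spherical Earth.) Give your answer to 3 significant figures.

39200 km²

In the plate carrée (x = Rλ, y = Rφ), meridians are true-scale (h = 1) and parallels are stretched by k = sec φ.
Areal scale = h·k = 1 × sec φ; at 38.3°, h = 1.000, k = 1.274, so h·k = 1.274.
True area = apparent / (areal scale) = 50000 / 1.274 ≈ 39200 km².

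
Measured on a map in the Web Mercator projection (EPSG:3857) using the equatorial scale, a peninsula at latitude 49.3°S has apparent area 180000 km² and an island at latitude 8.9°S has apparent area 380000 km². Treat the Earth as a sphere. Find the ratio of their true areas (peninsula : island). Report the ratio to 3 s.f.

0.206

On Mercator the areal scale is sec²φ, so true area = apparent × cos²φ.
True area of peninsula: 180000 × cos²(49.3°) = 180000 × 0.4252 = 76540 km².
True area of island: 380000 × cos²(8.9°) = 380000 × 0.9761 = 370900 km².
Ratio = 76540 / 370900 ≈ 0.206.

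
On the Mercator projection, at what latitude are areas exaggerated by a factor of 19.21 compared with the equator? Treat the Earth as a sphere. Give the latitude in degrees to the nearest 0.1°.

76.8°

Mercator areal scale is sec²φ.
sec²φ = 19.21  ⇒  cos²φ = 0.05206  ⇒  cos φ = 0.2282.
φ = arccos(0.2282) ≈ 76.8°.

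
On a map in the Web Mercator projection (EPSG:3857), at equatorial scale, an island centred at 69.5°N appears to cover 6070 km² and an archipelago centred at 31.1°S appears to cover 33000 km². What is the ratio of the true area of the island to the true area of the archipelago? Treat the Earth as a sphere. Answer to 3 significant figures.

0.0308

On Mercator the areal scale is sec²φ, so true area = apparent × cos²φ.
True area of island: 6070 × cos²(69.5°) = 6070 × 0.1226 = 744.5 km².
True area of archipelago: 33000 × cos²(31.1°) = 33000 × 0.7332 = 24200 km².
Ratio = 744.5 / 24200 ≈ 0.0308.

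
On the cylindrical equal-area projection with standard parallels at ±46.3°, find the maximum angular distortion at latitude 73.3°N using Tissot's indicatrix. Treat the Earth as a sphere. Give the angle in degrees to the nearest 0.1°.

A cylindrical equal-area projection with standard parallel φ₀ has meridian scale h = cos φ / cos φ₀ and parallel scale k = cos φ₀ / cos φ (so areas are preserved, h·k = 1).
At 73.3°: h = 0.4159, k = 2.404; principal scales a = 2.404, b = 0.4159.
sin(ω/2) = (a − b)/(a + b) = 1.988/2.820 = 0.7050, so ω = 2 arcsin(0.7050) ≈ 89.7°.

89.7°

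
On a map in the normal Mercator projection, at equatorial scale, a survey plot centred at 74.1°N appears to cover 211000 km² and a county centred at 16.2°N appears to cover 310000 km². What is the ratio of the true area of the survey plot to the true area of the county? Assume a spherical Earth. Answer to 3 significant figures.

On Mercator the areal scale is sec²φ, so true area = apparent × cos²φ.
True area of survey plot: 211000 × cos²(74.1°) = 211000 × 0.07505 = 15840 km².
True area of county: 310000 × cos²(16.2°) = 310000 × 0.9222 = 285900 km².
Ratio = 15840 / 285900 ≈ 0.0554.

0.0554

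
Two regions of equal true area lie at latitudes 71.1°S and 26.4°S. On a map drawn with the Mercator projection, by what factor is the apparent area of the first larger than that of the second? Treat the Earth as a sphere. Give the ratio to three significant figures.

7.65

Mercator areal scale is sec²φ.
At 71.1°: sec²(71.1°) = 1/0.3239² = 9.531.
At 26.4°: sec²(26.4°) = 1/0.8957² = 1.246.
Ratio = 9.531/1.246 = cos²(26.4°)/cos²(71.1°) ≈ 7.65.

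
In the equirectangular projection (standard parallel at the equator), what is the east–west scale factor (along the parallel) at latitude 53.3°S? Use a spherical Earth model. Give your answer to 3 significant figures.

Plate carrée maps x = Rλ, y = Rφ. The meridian scale is h = 1 and the parallel scale is k = 1/cos φ = sec φ.
k = 1/cos 53.3° = 1/0.5976 = 1.673.

1.67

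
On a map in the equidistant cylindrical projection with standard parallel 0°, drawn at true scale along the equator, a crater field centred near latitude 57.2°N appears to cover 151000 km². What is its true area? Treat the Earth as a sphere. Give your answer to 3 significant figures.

Plate carrée maps x = Rλ, y = Rφ. The meridian scale is h = 1 and the parallel scale is k = 1/cos φ = sec φ.
Areal scale = h·k = 1 × sec φ; at 57.2°, h = 1.000, k = 1.846, so h·k = 1.846.
True area = apparent / (areal scale) = 151000 / 1.846 ≈ 81800 km².

81800 km²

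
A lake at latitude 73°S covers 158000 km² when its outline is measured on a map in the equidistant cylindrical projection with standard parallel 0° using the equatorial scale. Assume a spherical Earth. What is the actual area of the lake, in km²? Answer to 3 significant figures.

46200 km²

Plate carrée maps x = Rλ, y = Rφ. The meridian scale is h = 1 and the parallel scale is k = 1/cos φ = sec φ.
Areal scale = h·k = 1 × sec φ; at 73°, h = 1.000, k = 3.420, so h·k = 3.420.
True area = apparent / (areal scale) = 158000 / 3.420 ≈ 46200 km².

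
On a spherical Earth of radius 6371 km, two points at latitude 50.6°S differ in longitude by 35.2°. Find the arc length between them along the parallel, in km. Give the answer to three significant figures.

2480 km

Arc length along a parallel = R cos φ · Δλ (with Δλ in radians).
= 6371 × cos 50.6° × (35.2° × π/180) = 6371 × 0.6347 × 0.6144 ≈ 2480 km.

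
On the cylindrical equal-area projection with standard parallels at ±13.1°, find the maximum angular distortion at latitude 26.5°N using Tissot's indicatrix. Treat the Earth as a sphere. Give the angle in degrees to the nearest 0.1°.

9.7°

Cylindrical equal-area (φ₀ = 13.1°): h = cos φ / cos 13.1° along meridians, k = cos 13.1° / cos φ along parallels; h·k = 1.
At 26.5°: h = 0.9188, k = 1.088; principal scales a = 1.088, b = 0.9188.
sin(ω/2) = (a − b)/(a + b) = 0.1695/2.007 = 0.08443, so ω = 2 arcsin(0.08443) ≈ 9.7°.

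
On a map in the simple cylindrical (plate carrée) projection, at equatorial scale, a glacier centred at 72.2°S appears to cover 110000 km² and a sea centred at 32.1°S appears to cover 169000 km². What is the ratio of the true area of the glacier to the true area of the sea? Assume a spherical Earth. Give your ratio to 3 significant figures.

On the plate carrée, areal scale = h·k = 1 × sec φ, so true area = apparent × cos φ.
True area of glacier: 110000 × cos(72.2°) = 110000 × 0.3057 = 33630 km².
True area of sea: 169000 × cos(32.1°) = 169000 × 0.8471 = 143200 km².
Ratio = 33630 / 143200 ≈ 0.235.

0.235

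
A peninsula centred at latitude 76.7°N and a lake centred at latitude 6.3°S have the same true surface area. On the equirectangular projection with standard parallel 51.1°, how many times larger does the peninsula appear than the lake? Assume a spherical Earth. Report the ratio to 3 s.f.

The equidistant cylindrical projection with φ₀ = 51.1° has h = 1 (meridians true) and k = cos φ₀ / cos φ along parallels.
Areal scale at 76.7°: h·k = 1.000 × 2.730 = 2.730.
Areal scale at 6.3°: h·k = 1.000 × 0.6318 = 0.6318.
Ratio = 2.730/0.6318 ≈ 4.32.

4.32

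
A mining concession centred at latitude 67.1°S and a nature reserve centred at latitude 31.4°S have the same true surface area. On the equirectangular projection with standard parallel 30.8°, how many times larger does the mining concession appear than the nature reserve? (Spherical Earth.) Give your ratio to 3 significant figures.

2.19

In the equirectangular projection with standard parallel φ₀ = 30.8° (x = Rλ cos φ₀, y = Rφ), meridians are true-scale (h = 1) and the parallel scale is k = cos φ₀ / cos φ.
Areal scale at 67.1°: h·k = 1.000 × 2.207 = 2.207.
Areal scale at 31.4°: h·k = 1.000 × 1.006 = 1.006.
Ratio = 2.207/1.006 ≈ 2.19.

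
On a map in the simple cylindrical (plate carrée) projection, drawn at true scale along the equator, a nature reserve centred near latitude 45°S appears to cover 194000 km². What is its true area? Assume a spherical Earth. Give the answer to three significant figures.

In the plate carrée (x = Rλ, y = Rφ), meridians are true-scale (h = 1) and parallels are stretched by k = sec φ.
Areal scale = h·k = 1 × sec φ; at 45°, h = 1.000, k = 1.414, so h·k = 1.414.
True area = apparent / (areal scale) = 194000 / 1.414 ≈ 137000 km².

137000 km²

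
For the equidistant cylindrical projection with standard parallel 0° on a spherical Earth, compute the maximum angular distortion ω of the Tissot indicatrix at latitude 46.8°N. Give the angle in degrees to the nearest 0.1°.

21.6°

For the equirectangular projection with φ₀ = 0 (plate carrée), h = 1 along meridians and k = sec φ along parallels.
At 46.8°: h = 1.000, k = 1.461; principal scales a = 1.461, b = 1.000.
sin(ω/2) = (a − b)/(a + b) = 0.4608/2.461 = 0.1873, so ω = 2 arcsin(0.1873) ≈ 21.6°.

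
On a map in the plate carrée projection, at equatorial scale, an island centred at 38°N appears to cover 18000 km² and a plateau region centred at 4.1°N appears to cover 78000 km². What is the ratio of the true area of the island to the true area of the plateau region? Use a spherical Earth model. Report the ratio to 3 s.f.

On the plate carrée, areal scale = h·k = 1 × sec φ, so true area = apparent × cos φ.
True area of island: 18000 × cos(38°) = 18000 × 0.7880 = 14180 km².
True area of plateau region: 78000 × cos(4.1°) = 78000 × 0.9974 = 77800 km².
Ratio = 14180 / 77800 ≈ 0.182.

0.182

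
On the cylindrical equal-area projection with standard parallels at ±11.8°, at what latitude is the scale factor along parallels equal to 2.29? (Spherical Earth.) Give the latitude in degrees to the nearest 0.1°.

A cylindrical equal-area projection with standard parallel φ₀ has meridian scale h = cos φ / cos φ₀ and parallel scale k = cos φ₀ / cos φ (so areas are preserved, h·k = 1).
k = cos φ₀ / cos φ = 2.29  ⇒  cos φ = cos 11.8° / 2.29 = 0.4275.
φ = arccos(0.4275) ≈ 64.7°.

64.7°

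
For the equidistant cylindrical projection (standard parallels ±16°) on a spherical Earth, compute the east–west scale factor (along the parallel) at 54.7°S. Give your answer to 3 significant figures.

The equidistant cylindrical projection with φ₀ = 16° has h = 1 (meridians true) and k = cos φ₀ / cos φ along parallels.
k = cos 16° / cos 54.7° = 0.9613/0.5779 = 1.663.

1.66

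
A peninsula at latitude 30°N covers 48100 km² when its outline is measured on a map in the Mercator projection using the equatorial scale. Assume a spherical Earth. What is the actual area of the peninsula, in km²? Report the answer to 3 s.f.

For Mercator, h = k = sec φ (a conformal cylindrical projection has a single point scale, 1/cos φ).
Areal scale = k² = sec²φ = 1/cos²(30°) = 1/0.8660² = 1.333.
True area = apparent / (areal scale) = 48100 / 1.333 ≈ 36100 km².

36100 km²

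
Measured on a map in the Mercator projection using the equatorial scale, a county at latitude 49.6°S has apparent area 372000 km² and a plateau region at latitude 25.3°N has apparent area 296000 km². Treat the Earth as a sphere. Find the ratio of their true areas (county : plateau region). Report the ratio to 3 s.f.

0.646

On Mercator the areal scale is sec²φ, so true area = apparent × cos²φ.
True area of county: 372000 × cos²(49.6°) = 372000 × 0.4201 = 156300 km².
True area of plateau region: 296000 × cos²(25.3°) = 296000 × 0.8174 = 241900 km².
Ratio = 156300 / 241900 ≈ 0.646.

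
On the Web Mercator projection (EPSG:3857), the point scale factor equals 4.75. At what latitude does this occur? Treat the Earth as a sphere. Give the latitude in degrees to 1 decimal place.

77.8°

Mercator scale is k = sec φ = 1/cos φ.
1/cos φ = 4.75  ⇒  cos φ = 0.2105  ⇒  φ = arccos(0.2105) ≈ 77.8°.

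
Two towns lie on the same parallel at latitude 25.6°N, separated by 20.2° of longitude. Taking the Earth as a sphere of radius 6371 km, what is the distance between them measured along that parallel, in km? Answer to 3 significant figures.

Arc length along a parallel = R cos φ · Δλ (with Δλ in radians).
= 6371 × cos 25.6° × (20.2° × π/180) = 6371 × 0.9018 × 0.3526 ≈ 2030 km.

2030 km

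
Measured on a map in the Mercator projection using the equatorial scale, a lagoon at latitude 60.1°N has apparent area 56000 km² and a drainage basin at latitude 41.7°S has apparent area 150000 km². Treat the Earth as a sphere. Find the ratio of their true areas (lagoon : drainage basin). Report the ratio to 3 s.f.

0.166

On Mercator the areal scale is sec²φ, so true area = apparent × cos²φ.
True area of lagoon: 56000 × cos²(60.1°) = 56000 × 0.2485 = 13920 km².
True area of drainage basin: 150000 × cos²(41.7°) = 150000 × 0.5575 = 83620 km².
Ratio = 13920 / 83620 ≈ 0.166.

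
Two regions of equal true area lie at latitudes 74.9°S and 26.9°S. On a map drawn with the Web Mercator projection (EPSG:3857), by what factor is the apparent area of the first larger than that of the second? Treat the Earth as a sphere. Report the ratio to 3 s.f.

Mercator areal scale is sec²φ.
At 74.9°: sec²(74.9°) = 1/0.2605² = 14.74.
At 26.9°: sec²(26.9°) = 1/0.8918² = 1.257.
Ratio = 14.74/1.257 = cos²(26.9°)/cos²(74.9°) ≈ 11.7.

11.7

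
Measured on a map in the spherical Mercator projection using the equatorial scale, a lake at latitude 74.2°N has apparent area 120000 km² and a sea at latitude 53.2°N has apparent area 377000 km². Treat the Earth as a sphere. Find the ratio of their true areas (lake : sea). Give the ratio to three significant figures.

Since Mercator area scale is 1/cos²φ, the true area equals the apparent area multiplied by cos²φ.
True area of lake: 120000 × cos²(74.2°) = 120000 × 0.07414 = 8896 km².
True area of sea: 377000 × cos²(53.2°) = 377000 × 0.3588 = 135300 km².
Ratio = 8896 / 135300 ≈ 0.0658.

0.0658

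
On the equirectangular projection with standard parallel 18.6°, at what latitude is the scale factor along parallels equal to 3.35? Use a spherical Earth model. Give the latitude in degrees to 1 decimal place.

73.6°

In the equirectangular projection with standard parallel φ₀ = 18.6° (x = Rλ cos φ₀, y = Rφ), meridians are true-scale (h = 1) and the parallel scale is k = cos φ₀ / cos φ.
k = cos φ₀ / cos φ = 3.35  ⇒  cos φ = cos 18.6° / 3.35 = 0.2829.
φ = arccos(0.2829) ≈ 73.6°.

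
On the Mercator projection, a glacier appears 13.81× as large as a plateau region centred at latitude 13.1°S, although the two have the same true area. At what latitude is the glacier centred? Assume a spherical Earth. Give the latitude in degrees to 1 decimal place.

On Mercator, (apparent₁)/(apparent₂) = sec²φ₁ / sec²φ₂ when true areas are equal.
cos²φ₂ / cos²φ₁ = 13.81  ⇒  cos φ₁ = cos 13.1° / √13.81 = 0.9740/3.716 = 0.2621.
φ₁ = arccos(0.2621) ≈ 74.8°.

74.8°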